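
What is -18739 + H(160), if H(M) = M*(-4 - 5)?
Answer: -20179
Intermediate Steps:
H(M) = -9*M (H(M) = M*(-9) = -9*M)
-18739 + H(160) = -18739 - 9*160 = -18739 - 1440 = -20179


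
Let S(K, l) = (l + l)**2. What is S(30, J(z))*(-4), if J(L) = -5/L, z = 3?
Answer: -400/9 ≈ -44.444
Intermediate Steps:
S(K, l) = 4*l**2 (S(K, l) = (2*l)**2 = 4*l**2)
S(30, J(z))*(-4) = (4*(-5/3)**2)*(-4) = (4*(25/9))*(-4) = (100/9)*(-4) = -400/9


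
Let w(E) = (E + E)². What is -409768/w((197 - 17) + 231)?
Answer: -102442/168921 ≈ -0.60645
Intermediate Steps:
w(E) = 4*E² (w(E) = (2*E)² = 4*E²)
-409768/w((197 - 17) + 231) = -409768*1/(4*((197 - 17) + 231)²) = -409768*1/(4*(180 + 231)²) = -409768/(4*411²) = -409768/(4*168921) = -409768/675684 = -409768*1/675684 = -102442/168921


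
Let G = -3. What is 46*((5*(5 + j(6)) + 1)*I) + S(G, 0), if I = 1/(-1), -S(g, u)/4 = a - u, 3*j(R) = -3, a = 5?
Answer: -986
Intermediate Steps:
j(R) = -1 (j(R) = (⅓)*(-3) = -1)
S(g, u) = -20 + 4*u (S(g, u) = -4*(5 - u) = -20 + 4*u)
I = -1
46*((5*(5 + j(6)) + 1)*I) + S(G, 0) = 46*((5*(5 - 1) + 1)*(-1)) + (-20 + 4*0) = 46*((5*4 + 1)*(-1)) + (-20 + 0) = 46*((20 + 1)*(-1)) - 20 = 46*(21*(-1)) - 20 = 46*(-21) - 20 = -966 - 20 = -986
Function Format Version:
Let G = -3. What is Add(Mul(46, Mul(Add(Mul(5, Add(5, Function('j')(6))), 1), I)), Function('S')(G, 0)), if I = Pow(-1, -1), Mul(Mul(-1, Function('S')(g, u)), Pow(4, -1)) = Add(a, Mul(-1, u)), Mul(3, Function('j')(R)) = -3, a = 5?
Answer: -986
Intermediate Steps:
Function('j')(R) = -1 (Function('j')(R) = Mul(Rational(1, 3), -3) = -1)
Function('S')(g, u) = Add(-20, Mul(4, u)) (Function('S')(g, u) = Mul(-4, Add(5, Mul(-1, u))) = Add(-20, Mul(4, u)))
I = -1
Add(Mul(46, Mul(Add(Mul(5, Add(5, Function('j')(6))), 1), I)), Function('S')(G, 0)) = Add(Mul(46, Mul(Add(Mul(5, Add(5, -1)), 1), -1)), Add(-20, Mul(4, 0))) = Add(Mul(46, Mul(Add(Mul(5, 4), 1), -1)), Add(-20, 0)) = Add(Mul(46, Mul(Add(20, 1), -1)), -20) = Add(Mul(46, Mul(21, -1)), -20) = Add(Mul(46, -21), -20) = Add(-966, -20) = -986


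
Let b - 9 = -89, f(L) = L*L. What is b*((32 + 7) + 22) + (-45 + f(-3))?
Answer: -4916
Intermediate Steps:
f(L) = L²
b = -80 (b = 9 - 89 = -80)
b*((32 + 7) + 22) + (-45 + f(-3)) = -80*((32 + 7) + 22) + (-45 + (-3)²) = -80*(39 + 22) + (-45 + 9) = -80*61 - 36 = -4880 - 36 = -4916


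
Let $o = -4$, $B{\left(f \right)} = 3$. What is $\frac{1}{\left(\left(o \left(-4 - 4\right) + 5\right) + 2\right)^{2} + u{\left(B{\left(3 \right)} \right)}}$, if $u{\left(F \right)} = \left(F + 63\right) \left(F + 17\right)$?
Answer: $\frac{1}{2841} \approx 0.00035199$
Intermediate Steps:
$u{\left(F \right)} = \left(17 + F\right) \left(63 + F\right)$ ($u{\left(F \right)} = \left(63 + F\right) \left(17 + F\right) = \left(17 + F\right) \left(63 + F\right)$)
$\frac{1}{\left(\left(o \left(-4 - 4\right) + 5\right) + 2\right)^{2} + u{\left(B{\left(3 \right)} \right)}} = \frac{1}{\left(\left(- 4 \left(-4 - 4\right) + 5\right) + 2\right)^{2} + \left(1071 + 3^{2} + 80 \cdot 3\right)} = \frac{1}{\left(\left(\left(-4\right) \left(-8\right) + 5\right) + 2\right)^{2} + \left(1071 + 9 + 240\right)} = \frac{1}{\left(\left(32 + 5\right) + 2\right)^{2} + 1320} = \frac{1}{\left(37 + 2\right)^{2} + 1320} = \frac{1}{39^{2} + 1320} = \frac{1}{1521 + 1320} = \frac{1}{2841}$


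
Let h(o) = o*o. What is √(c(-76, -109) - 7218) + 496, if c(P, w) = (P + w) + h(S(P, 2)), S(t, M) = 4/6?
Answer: 496 + I*√66623/3 ≈ 496.0 + 86.038*I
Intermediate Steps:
S(t, M) = ⅔ (S(t, M) = 4*(⅙) = ⅔)
h(o) = o²
c(P, w) = 4/9 + P + w (c(P, w) = (P + w) + (⅔)² = (P + w) + 4/9 = 4/9 + P + w)
√(c(-76, -109) - 7218) + 496 = √((4/9 - 76 - 109) - 7218) + 496 = √(-1661/9 - 7218) + 496 = √(-66623/9) + 496 = I*√66623/3 + 496 = 496 + I*√66623/3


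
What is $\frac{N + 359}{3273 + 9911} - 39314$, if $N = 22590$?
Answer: $- \frac{518292827}{13184} \approx -39312.0$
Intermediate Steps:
$\frac{N + 359}{3273 + 9911} - 39314 = \frac{22590 + 359}{3273 + 9911} - 39314 = \frac{22949}{13184} - 39314 = - \frac{518292827}{13184}$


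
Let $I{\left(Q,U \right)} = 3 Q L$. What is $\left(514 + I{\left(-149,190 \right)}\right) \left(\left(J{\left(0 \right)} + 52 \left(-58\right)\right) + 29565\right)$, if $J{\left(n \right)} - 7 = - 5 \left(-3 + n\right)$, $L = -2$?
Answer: $37411968$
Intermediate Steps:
$J{\left(n \right)} = 22 - 5 n$ ($J{\left(n \right)} = 7 - 5 \left(-3 + n\right) = 7 - \left(-15 + 5 n\right) = 22 - 5 n$)
$I{\left(Q,U \right)} = - 6 Q$ ($I{\left(Q,U \right)} = 3 Q \left(-2\right) = - 6 Q$)
$\left(514 + I{\left(-149,190 \right)}\right) \left(\left(J{\left(0 \right)} + 52 \left(-58\right)\right) + 29565\right) = \left(514 - -894\right) \left(\left(\left(22 - 0\right) + 52 \left(-58\right)\right) + 29565\right) = \left(514 + 894\right) \left(\left(\left(22 + 0\right) - 3016\right) + 29565\right) = 1408 \left(\left(22 - 3016\right) + 29565\right) = 1408 \left(-2994 + 29565\right) = 1408 \cdot 26571 = 37411968$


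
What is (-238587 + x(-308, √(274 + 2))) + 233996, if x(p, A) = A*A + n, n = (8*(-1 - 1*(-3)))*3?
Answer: -4267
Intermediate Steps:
n = 48 (n = (8*(-1 + 3))*3 = (8*2)*3 = 16*3 = 48)
x(p, A) = 48 + A² (x(p, A) = A*A + 48 = A² + 48 = 48 + A²)
(-238587 + x(-308, √(274 + 2))) + 233996 = (-238587 + (48 + (√(274 + 2))²)) + 233996 = (-238587 + (48 + (√276)²)) + 233996 = (-238587 + (48 + (2*√69)²)) + 233996 = (-238587 + (48 + 276)) + 233996 = (-238587 + 324) + 233996 = -238263 + 233996 = -4267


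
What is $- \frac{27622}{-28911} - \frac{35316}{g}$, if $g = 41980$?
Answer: $\frac{34637671}{303420945} \approx 0.11416$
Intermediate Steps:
$- \frac{27622}{-28911} - \frac{35316}{g} = - \frac{27622}{-28911} - \frac{35316}{41980} = \left(-27622\right) \left(- \frac{1}{28911}\right) - \frac{8829}{10495} = \frac{27622}{28911} - \frac{8829}{10495} = \frac{34637671}{303420945}$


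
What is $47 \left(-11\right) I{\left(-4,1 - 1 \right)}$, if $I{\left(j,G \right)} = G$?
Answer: $0$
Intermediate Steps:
$47 \left(-11\right) I{\left(-4,1 - 1 \right)} = 47 \left(-11\right) \left(1 - 1\right) = - 517 \left(1 - 1\right) = \left(-517\right) 0 = 0$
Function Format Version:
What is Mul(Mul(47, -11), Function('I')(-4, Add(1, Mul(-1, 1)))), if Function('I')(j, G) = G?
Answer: 0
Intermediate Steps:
Mul(Mul(47, -11), Function('I')(-4, Add(1, Mul(-1, 1)))) = Mul(Mul(47, -11), Add(1, Mul(-1, 1))) = Mul(-517, Add(1, -1)) = Mul(-517, 0) = 0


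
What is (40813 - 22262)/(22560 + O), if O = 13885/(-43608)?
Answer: 808972008/983782595 ≈ 0.82231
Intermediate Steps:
O = -13885/43608 (O = 13885*(-1/43608) = -13885/43608 ≈ -0.31840)
(40813 - 22262)/(22560 + O) = (40813 - 22262)/(22560 - 13885/43608) = 18551/(983782595/43608) = 18551*(43608/983782595) = 808972008/983782595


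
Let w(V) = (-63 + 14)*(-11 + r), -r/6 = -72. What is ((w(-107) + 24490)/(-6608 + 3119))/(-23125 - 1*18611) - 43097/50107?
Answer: -697273138729/810714023192 ≈ -0.86007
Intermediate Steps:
r = 432 (r = -6*(-72) = 432)
w(V) = -20629 (w(V) = (-63 + 14)*(-11 + 432) = -49*421 = -20629)
((w(-107) + 24490)/(-6608 + 3119))/(-23125 - 1*18611) - 43097/50107 = ((-20629 + 24490)/(-6608 + 3119))/(-23125 - 1*18611) - 43097/50107 = (3861/(-3489))/(-23125 - 18611) - 43097*1/50107 = (3861*(-1/3489))/(-41736) - 43097/50107 = -1287/1163*(-1/41736) - 43097/50107 = 429/16179656 - 43097/50107 = -697273138729/810714023192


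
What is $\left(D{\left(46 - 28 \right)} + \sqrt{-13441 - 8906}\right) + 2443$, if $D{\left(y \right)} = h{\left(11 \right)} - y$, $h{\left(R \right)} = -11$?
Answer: $2414 + 3 i \sqrt{2483} \approx 2414.0 + 149.49 i$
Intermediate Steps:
$D{\left(y \right)} = -11 - y$
$\left(D{\left(46 - 28 \right)} + \sqrt{-13441 - 8906}\right) + 2443 = \left(\left(-11 - \left(46 - 28\right)\right) + \sqrt{-13441 - 8906}\right) + 2443 = \left(\left(-11 - 18\right) + \sqrt{-22347}\right) + 2443 = \left(\left(-11 - 18\right) + 3 i \sqrt{2483}\right) + 2443 = \left(-29 + 3 i \sqrt{2483}\right) + 2443 = 2414 + 3 i \sqrt{2483}$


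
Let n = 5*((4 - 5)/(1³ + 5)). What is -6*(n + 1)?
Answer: -1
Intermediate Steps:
n = -⅚ (n = 5*(-1/(1 + 5)) = 5*(-1/6) = 5*(-1*⅙) = 5*(-⅙) = -⅚ ≈ -0.83333)
-6*(n + 1) = -6*(-⅚ + 1) = -6*⅙ = -1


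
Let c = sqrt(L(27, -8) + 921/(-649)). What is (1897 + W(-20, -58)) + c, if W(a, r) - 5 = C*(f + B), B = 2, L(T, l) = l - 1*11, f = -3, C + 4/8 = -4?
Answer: 3813/2 + 2*I*sqrt(2150137)/649 ≈ 1906.5 + 4.5188*I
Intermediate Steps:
C = -9/2 (C = -1/2 - 4 = -9/2 ≈ -4.5000)
L(T, l) = -11 + l (L(T, l) = l - 11 = -11 + l)
W(a, r) = 19/2 (W(a, r) = 5 - 9*(-3 + 2)/2 = 5 - 9/2*(-1) = 5 + 9/2 = 19/2)
c = 2*I*sqrt(2150137)/649 (c = sqrt((-11 - 8) + 921/(-649)) = sqrt(-19 + 921*(-1/649)) = sqrt(-19 - 921/649) = sqrt(-13252/649) = 2*I*sqrt(2150137)/649 ≈ 4.5188*I)
(1897 + W(-20, -58)) + c = (1897 + 19/2) + 2*I*sqrt(2150137)/649 = 3813/2 + 2*I*sqrt(2150137)/649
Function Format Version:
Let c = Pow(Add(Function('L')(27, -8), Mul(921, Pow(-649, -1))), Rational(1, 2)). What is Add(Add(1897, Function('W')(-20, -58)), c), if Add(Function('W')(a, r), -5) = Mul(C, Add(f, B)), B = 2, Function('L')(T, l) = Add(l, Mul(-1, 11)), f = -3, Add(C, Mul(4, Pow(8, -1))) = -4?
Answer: Add(Rational(3813, 2), Mul(Rational(2, 649), I, Pow(2150137, Rational(1, 2)))) ≈ Add(1906.5, Mul(4.5188, I))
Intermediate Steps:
C = Rational(-9, 2) (C = Add(Rational(-1, 2), -4) = Rational(-9, 2) ≈ -4.5000)
Function('L')(T, l) = Add(-11, l) (Function('L')(T, l) = Add(l, -11) = Add(-11, l))
Function('W')(a, r) = Rational(19, 2) (Function('W')(a, r) = Add(5, Mul(Rational(-9, 2), Add(-3, 2))) = Add(5, Mul(Rational(-9, 2), -1)) = Add(5, Rational(9, 2)) = Rational(19, 2))
c = Mul(Rational(2, 649), I, Pow(2150137, Rational(1, 2))) (c = Pow(Add(Add(-11, -8), Mul(921, Pow(-649, -1))), Rational(1, 2)) = Pow(Add(-19, Mul(921, Rational(-1, 649))), Rational(1, 2)) = Pow(Add(-19, Rational(-921, 649)), Rational(1, 2)) = Pow(Rational(-13252, 649), Rational(1, 2)) = Mul(Rational(2, 649), I, Pow(2150137, Rational(1, 2))) ≈ Mul(4.5188, I))
Add(Add(1897, Function('W')(-20, -58)), c) = Add(Add(1897, Rational(19, 2)), Mul(Rational(2, 649), I, Pow(2150137, Rational(1, 2)))) = Add(Rational(3813, 2), Mul(Rational(2, 649), I, Pow(2150137, Rational(1, 2))))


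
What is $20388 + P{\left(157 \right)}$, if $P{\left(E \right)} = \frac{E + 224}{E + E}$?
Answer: $\frac{6402213}{314} \approx 20389.0$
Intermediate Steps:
$P{\left(E \right)} = \frac{224 + E}{2 E}$
$20388 + P{\left(157 \right)} = 20388 + \frac{224 + 157}{2 \cdot 157} = 20388 + \frac{1}{2} \cdot \frac{1}{157} \cdot 381 = 20388 + \frac{381}{314} = \frac{6402213}{314}$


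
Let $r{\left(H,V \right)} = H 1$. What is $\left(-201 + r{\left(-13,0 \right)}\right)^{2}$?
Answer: $45796$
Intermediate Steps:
$r{\left(H,V \right)} = H$
$\left(-201 + r{\left(-13,0 \right)}\right)^{2} = \left(-201 - 13\right)^{2} = \left(-214\right)^{2} = 45796$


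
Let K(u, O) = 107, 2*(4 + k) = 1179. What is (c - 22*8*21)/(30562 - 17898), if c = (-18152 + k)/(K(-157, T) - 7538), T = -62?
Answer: -18298273/62737456 ≈ -0.29166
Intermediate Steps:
k = 1171/2 (k = -4 + (1/2)*1179 = -4 + 1179/2 = 1171/2 ≈ 585.50)
c = 11711/4954 (c = (-18152 + 1171/2)/(107 - 7538) = -35133/2/(-7431) = -35133/2*(-1/7431) = 11711/4954 ≈ 2.3639)
(c - 22*8*21)/(30562 - 17898) = (11711/4954 - 22*8*21)/(30562 - 17898) = (11711/4954 - 176*21)/12664 = (11711/4954 - 3696)*(1/12664) = -18298273/4954*1/12664 = -18298273/62737456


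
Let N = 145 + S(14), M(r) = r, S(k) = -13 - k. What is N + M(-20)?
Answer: 98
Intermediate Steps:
N = 118 (N = 145 + (-13 - 1*14) = 145 + (-13 - 14) = 145 - 27 = 118)
N + M(-20) = 118 - 20 = 98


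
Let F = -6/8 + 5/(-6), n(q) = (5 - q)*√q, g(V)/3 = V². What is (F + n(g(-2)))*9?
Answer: -57/4 - 126*√3 ≈ -232.49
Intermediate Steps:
g(V) = 3*V²
n(q) = √q*(5 - q)
F = -19/12 (F = -6*⅛ + 5*(-⅙) = -¾ - ⅚ = -19/12 ≈ -1.5833)
(F + n(g(-2)))*9 = (-19/12 + √(3*(-2)²)*(5 - 3*(-2)²))*9 = (-19/12 + √(3*4)*(5 - 3*4))*9 = (-19/12 + √12*(5 - 1*12))*9 = (-19/12 + (2*√3)*(5 - 12))*9 = (-19/12 + (2*√3)*(-7))*9 = (-19/12 - 14*√3)*9 = -57/4 - 126*√3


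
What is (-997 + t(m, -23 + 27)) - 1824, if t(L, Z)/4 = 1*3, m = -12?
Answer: -2809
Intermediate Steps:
t(L, Z) = 12 (t(L, Z) = 4*(1*3) = 4*3 = 12)
(-997 + t(m, -23 + 27)) - 1824 = (-997 + 12) - 1824 = -985 - 1824 = -2809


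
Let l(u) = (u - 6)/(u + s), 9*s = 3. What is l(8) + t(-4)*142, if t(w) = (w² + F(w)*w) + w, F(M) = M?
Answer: 99406/25 ≈ 3976.2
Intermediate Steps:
s = ⅓ (s = (⅑)*3 = ⅓ ≈ 0.33333)
l(u) = (-6 + u)/(⅓ + u) (l(u) = (u - 6)/(u + ⅓) = (-6 + u)/(⅓ + u))
t(w) = w + 2*w² (t(w) = (w² + w*w) + w = (w² + w²) + w = 2*w² + w = w + 2*w²)
l(8) + t(-4)*142 = 3*(-6 + 8)/(1 + 3*8) - 4*(1 + 2*(-4))*142 = 3*2/(1 + 24) - 4*(1 - 8)*142 = 3*2/25 - 4*(-7)*142 = 3*(1/25)*2 + 28*142 = 6/25 + 3976 = 99406/25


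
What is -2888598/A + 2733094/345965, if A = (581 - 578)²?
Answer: -333109736408/1037895 ≈ -3.2095e+5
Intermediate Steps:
A = 9 (A = 3² = 9)
-2888598/A + 2733094/345965 = -2888598/9 + 2733094/345965 = -2888598*⅑ + 2733094*(1/345965) = -962866/3 + 2733094/345965 = -333109736408/1037895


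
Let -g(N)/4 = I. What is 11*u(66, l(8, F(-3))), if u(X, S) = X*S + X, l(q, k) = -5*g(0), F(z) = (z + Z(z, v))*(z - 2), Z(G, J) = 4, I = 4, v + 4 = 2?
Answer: 58806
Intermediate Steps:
v = -2 (v = -4 + 2 = -2)
g(N) = -16 (g(N) = -4*4 = -16)
F(z) = (-2 + z)*(4 + z) (F(z) = (z + 4)*(z - 2) = (4 + z)*(-2 + z) = (-2 + z)*(4 + z))
l(q, k) = 80 (l(q, k) = -5*(-16) = 80)
u(X, S) = X + S*X (u(X, S) = S*X + X = X + S*X)
11*u(66, l(8, F(-3))) = 11*(66*(1 + 80)) = 11*(66*81) = 11*5346 = 58806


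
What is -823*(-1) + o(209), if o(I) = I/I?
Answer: 824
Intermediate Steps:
o(I) = 1
-823*(-1) + o(209) = -823*(-1) + 1 = 823 + 1 = 824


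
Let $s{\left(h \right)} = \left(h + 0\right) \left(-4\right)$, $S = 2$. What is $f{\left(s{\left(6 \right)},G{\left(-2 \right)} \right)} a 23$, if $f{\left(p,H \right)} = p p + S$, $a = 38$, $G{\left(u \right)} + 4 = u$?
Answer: $505172$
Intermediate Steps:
$s{\left(h \right)} = - 4 h$ ($s{\left(h \right)} = h \left(-4\right) = - 4 h$)
$G{\left(u \right)} = -4 + u$
$f{\left(p,H \right)} = 2 + p^{2}$ ($f{\left(p,H \right)} = p p + 2 = p^{2} + 2 = 2 + p^{2}$)
$f{\left(s{\left(6 \right)},G{\left(-2 \right)} \right)} a 23 = \left(2 + \left(\left(-4\right) 6\right)^{2}\right) 38 \cdot 23 = \left(2 + \left(-24\right)^{2}\right) 38 \cdot 23 = \left(2 + 576\right) 38 \cdot 23 = 578 \cdot 38 \cdot 23 = 21964 \cdot 23 = 505172$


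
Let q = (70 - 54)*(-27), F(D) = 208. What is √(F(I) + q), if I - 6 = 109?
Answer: 4*I*√14 ≈ 14.967*I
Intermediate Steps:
I = 115 (I = 6 + 109 = 115)
q = -432 (q = 16*(-27) = -432)
√(F(I) + q) = √(208 - 432) = √(-224) = 4*I*√14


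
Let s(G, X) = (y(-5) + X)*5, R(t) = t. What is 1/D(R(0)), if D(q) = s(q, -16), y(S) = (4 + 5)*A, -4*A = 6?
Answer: -2/295 ≈ -0.0067797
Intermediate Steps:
A = -3/2 (A = -¼*6 = -3/2 ≈ -1.5000)
y(S) = -27/2 (y(S) = (4 + 5)*(-3/2) = 9*(-3/2) = -27/2)
s(G, X) = -135/2 + 5*X (s(G, X) = (-27/2 + X)*5 = -135/2 + 5*X)
D(q) = -295/2 (D(q) = -135/2 + 5*(-16) = -135/2 - 80 = -295/2)
1/D(R(0)) = 1/(-295/2) = -2/295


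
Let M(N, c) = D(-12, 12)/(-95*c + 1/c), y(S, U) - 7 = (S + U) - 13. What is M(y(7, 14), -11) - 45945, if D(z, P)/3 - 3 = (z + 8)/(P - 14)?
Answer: -528091665/11494 ≈ -45945.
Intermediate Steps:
y(S, U) = -6 + S + U (y(S, U) = 7 + ((S + U) - 13) = 7 + (-13 + S + U) = -6 + S + U)
D(z, P) = 9 + 3*(8 + z)/(-14 + P) (D(z, P) = 9 + 3*((z + 8)/(P - 14)) = 9 + 3*((8 + z)/(-14 + P)) = 9 + 3*(8 + z)/(-14 + P))
M(N, c) = 15/(1/c - 95*c) (M(N, c) = (3*(-34 - 12 + 3*12)/(-14 + 12))/(-95*c + 1/c) = (3*(-34 - 12 + 36)/(-2))/(1/c - 95*c) = (3*(-½)*(-10))/(1/c - 95*c) = 15/(1/c - 95*c))
M(y(7, 14), -11) - 45945 = -15*(-11)/(-1 + 95*(-11)²) - 45945 = -15*(-11)/(-1 + 95*121) - 45945 = -15*(-11)/(-1 + 11495) - 45945 = -15*(-11)/11494 - 45945 = -15*(-11)*1/11494 - 45945 = 165/11494 - 45945 = -528091665/11494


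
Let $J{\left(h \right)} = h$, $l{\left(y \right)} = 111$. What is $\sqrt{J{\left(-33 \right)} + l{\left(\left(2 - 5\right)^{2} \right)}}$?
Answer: $\sqrt{78} \approx 8.8318$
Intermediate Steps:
$\sqrt{J{\left(-33 \right)} + l{\left(\left(2 - 5\right)^{2} \right)}} = \sqrt{-33 + 111} = \sqrt{78}$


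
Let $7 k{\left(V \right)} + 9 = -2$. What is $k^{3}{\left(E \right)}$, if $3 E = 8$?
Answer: $- \frac{1331}{343} \approx -3.8805$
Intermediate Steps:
$E = \frac{8}{3}$ ($E = \frac{1}{3} \cdot 8 = \frac{8}{3} \approx 2.6667$)
$k{\left(V \right)} = - \frac{11}{7}$ ($k{\left(V \right)} = - \frac{9}{7} + \frac{1}{7} \left(-2\right) = - \frac{9}{7} - \frac{2}{7} = - \frac{11}{7}$)
$k^{3}{\left(E \right)} = \left(- \frac{11}{7}\right)^{3} = - \frac{1331}{343}$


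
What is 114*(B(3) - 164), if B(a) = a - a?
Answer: -18696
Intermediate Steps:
B(a) = 0
114*(B(3) - 164) = 114*(0 - 164) = 114*(-164) = -18696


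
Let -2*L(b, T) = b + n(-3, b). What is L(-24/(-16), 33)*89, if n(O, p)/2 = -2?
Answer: 445/4 ≈ 111.25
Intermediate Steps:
n(O, p) = -4 (n(O, p) = 2*(-2) = -4)
L(b, T) = 2 - b/2 (L(b, T) = -(b - 4)/2 = -(-4 + b)/2 = 2 - b/2)
L(-24/(-16), 33)*89 = (2 - (-12)/(-16))*89 = (2 - (-12)*(-1)/16)*89 = (2 - ½*3/2)*89 = (2 - ¾)*89 = (5/4)*89 = 445/4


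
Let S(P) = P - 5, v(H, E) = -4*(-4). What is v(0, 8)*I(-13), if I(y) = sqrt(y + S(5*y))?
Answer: 16*I*sqrt(83) ≈ 145.77*I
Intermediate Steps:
v(H, E) = 16
S(P) = -5 + P
I(y) = sqrt(-5 + 6*y) (I(y) = sqrt(y + (-5 + 5*y)) = sqrt(-5 + 6*y))
v(0, 8)*I(-13) = 16*sqrt(-5 + 6*(-13)) = 16*sqrt(-5 - 78) = 16*sqrt(-83) = 16*(I*sqrt(83)) = 16*I*sqrt(83)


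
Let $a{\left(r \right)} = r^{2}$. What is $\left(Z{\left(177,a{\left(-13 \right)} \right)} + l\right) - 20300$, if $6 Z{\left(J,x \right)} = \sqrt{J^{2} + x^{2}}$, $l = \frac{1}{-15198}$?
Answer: $- \frac{308519401}{15198} + \frac{\sqrt{59890}}{6} \approx -20259.0$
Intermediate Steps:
$l = - \frac{1}{15198} \approx -6.5798 \cdot 10^{-5}$
$Z{\left(J,x \right)} = \frac{\sqrt{J^{2} + x^{2}}}{6}$
$\left(Z{\left(177,a{\left(-13 \right)} \right)} + l\right) - 20300 = \left(\frac{\sqrt{177^{2} + \left(\left(-13\right)^{2}\right)^{2}}}{6} - \frac{1}{15198}\right) - 20300 = \left(\frac{\sqrt{31329 + 169^{2}}}{6} - \frac{1}{15198}\right) - 20300 = \left(\frac{\sqrt{31329 + 28561}}{6} - \frac{1}{15198}\right) - 20300 = \left(\frac{\sqrt{59890}}{6} - \frac{1}{15198}\right) - 20300 = \left(- \frac{1}{15198} + \frac{\sqrt{59890}}{6}\right) - 20300 = - \frac{308519401}{15198} + \frac{\sqrt{59890}}{6}$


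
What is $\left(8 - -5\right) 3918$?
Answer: $50934$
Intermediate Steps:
$\left(8 - -5\right) 3918 = \left(8 + 5\right) 3918 = 13 \cdot 3918 = 50934$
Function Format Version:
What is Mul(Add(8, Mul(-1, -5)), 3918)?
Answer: 50934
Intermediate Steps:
Mul(Add(8, Mul(-1, -5)), 3918) = Mul(Add(8, 5), 3918) = Mul(13, 3918) = 50934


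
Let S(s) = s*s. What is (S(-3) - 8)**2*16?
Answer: 16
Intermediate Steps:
S(s) = s**2
(S(-3) - 8)**2*16 = ((-3)**2 - 8)**2*16 = (9 - 8)**2*16 = 1**2*16 = 1*16 = 16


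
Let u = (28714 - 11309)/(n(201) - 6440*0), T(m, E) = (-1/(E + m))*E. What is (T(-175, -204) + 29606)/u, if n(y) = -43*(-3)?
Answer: 289488126/1319299 ≈ 219.43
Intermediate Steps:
n(y) = 129
T(m, E) = -E/(E + m)
u = 17405/129 (u = (28714 - 11309)/(129 - 6440*0) = 17405/(129 + 0) = 17405/129 ≈ 134.92)
(T(-175, -204) + 29606)/u = (-1*(-204)/(-204 - 175) + 29606)/(17405/129) = (-1*(-204)/(-379) + 29606)*(129/17405) = (-1*(-204)*(-1/379) + 29606)*(129/17405) = (-204/379 + 29606)*(129/17405) = (11220470/379)*(129/17405) = 289488126/1319299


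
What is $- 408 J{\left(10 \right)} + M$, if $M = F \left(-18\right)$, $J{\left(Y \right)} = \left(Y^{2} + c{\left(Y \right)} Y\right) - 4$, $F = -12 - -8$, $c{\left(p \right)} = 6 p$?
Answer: $-283896$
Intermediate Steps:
$F = -4$ ($F = -12 + 8 = -4$)
$J{\left(Y \right)} = -4 + 7 Y^{2}$ ($J{\left(Y \right)} = \left(Y^{2} + 6 Y Y\right) - 4 = \left(Y^{2} + 6 Y^{2}\right) - 4 = 7 Y^{2} - 4 = -4 + 7 Y^{2}$)
$M = 72$ ($M = \left(-4\right) \left(-18\right) = 72$)
$- 408 J{\left(10 \right)} + M = - 408 \left(-4 + 7 \cdot 10^{2}\right) + 72 = - 408 \left(-4 + 7 \cdot 100\right) + 72 = - 408 \left(-4 + 700\right) + 72 = \left(-408\right) 696 + 72 = -283968 + 72 = -283896$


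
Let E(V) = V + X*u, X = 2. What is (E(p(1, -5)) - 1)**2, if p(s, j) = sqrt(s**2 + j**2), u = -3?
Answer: (7 - sqrt(26))**2 ≈ 3.6137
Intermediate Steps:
p(s, j) = sqrt(j**2 + s**2)
E(V) = -6 + V (E(V) = V + 2*(-3) = V - 6 = -6 + V)
(E(p(1, -5)) - 1)**2 = ((-6 + sqrt((-5)**2 + 1**2)) - 1)**2 = ((-6 + sqrt(25 + 1)) - 1)**2 = ((-6 + sqrt(26)) - 1)**2 = (-7 + sqrt(26))**2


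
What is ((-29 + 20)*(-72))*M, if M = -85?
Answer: -55080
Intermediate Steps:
((-29 + 20)*(-72))*M = ((-29 + 20)*(-72))*(-85) = -9*(-72)*(-85) = 648*(-85) = -55080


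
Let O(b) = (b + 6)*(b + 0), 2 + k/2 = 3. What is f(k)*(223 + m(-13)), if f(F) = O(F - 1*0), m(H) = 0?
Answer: 3568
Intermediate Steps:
k = 2 (k = -4 + 2*3 = -4 + 6 = 2)
O(b) = b*(6 + b) (O(b) = (6 + b)*b = b*(6 + b))
f(F) = F*(6 + F) (f(F) = (F - 1*0)*(6 + (F - 1*0)) = (F + 0)*(6 + (F + 0)) = F*(6 + F))
f(k)*(223 + m(-13)) = (2*(6 + 2))*(223 + 0) = (2*8)*223 = 16*223 = 3568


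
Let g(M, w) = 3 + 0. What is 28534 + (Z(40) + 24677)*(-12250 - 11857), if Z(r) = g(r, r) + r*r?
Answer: -633503426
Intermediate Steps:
g(M, w) = 3
Z(r) = 3 + r² (Z(r) = 3 + r*r = 3 + r²)
28534 + (Z(40) + 24677)*(-12250 - 11857) = 28534 + ((3 + 40²) + 24677)*(-12250 - 11857) = 28534 + ((3 + 1600) + 24677)*(-24107) = 28534 + (1603 + 24677)*(-24107) = 28534 + 26280*(-24107) = 28534 - 633531960 = -633503426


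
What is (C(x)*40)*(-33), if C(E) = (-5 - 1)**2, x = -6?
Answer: -47520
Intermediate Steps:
C(E) = 36 (C(E) = (-6)**2 = 36)
(C(x)*40)*(-33) = (36*40)*(-33) = 1440*(-33) = -47520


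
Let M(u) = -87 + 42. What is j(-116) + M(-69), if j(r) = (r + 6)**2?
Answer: 12055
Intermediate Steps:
M(u) = -45
j(r) = (6 + r)**2
j(-116) + M(-69) = (6 - 116)**2 - 45 = (-110)**2 - 45 = 12100 - 45 = 12055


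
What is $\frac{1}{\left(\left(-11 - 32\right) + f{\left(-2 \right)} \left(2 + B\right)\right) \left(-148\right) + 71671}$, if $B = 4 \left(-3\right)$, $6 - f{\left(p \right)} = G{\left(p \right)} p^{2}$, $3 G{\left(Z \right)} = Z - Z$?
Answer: $\frac{1}{86915} \approx 1.1506 \cdot 10^{-5}$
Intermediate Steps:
$G{\left(Z \right)} = 0$ ($G{\left(Z \right)} = \frac{Z - Z}{3} = \frac{1}{3} \cdot 0 = 0$)
$f{\left(p \right)} = 6$ ($f{\left(p \right)} = 6 - 0 p^{2} = 6 - 0 = 6 + 0 = 6$)
$B = -12$
$\frac{1}{\left(\left(-11 - 32\right) + f{\left(-2 \right)} \left(2 + B\right)\right) \left(-148\right) + 71671} = \frac{1}{\left(\left(-11 - 32\right) + 6 \left(2 - 12\right)\right) \left(-148\right) + 71671} = \frac{1}{\left(\left(-11 - 32\right) + 6 \left(-10\right)\right) \left(-148\right) + 71671} = \frac{1}{\left(-43 - 60\right) \left(-148\right) + 71671} = \frac{1}{\left(-103\right) \left(-148\right) + 71671} = \frac{1}{15244 + 71671} = \frac{1}{86915}$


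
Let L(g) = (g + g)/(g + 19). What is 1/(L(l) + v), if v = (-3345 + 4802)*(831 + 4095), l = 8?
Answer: 27/193783930 ≈ 1.3933e-7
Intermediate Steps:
v = 7177182 (v = 1457*4926 = 7177182)
L(g) = 2*g/(19 + g) (L(g) = (2*g)/(19 + g) = 2*g/(19 + g))
1/(L(l) + v) = 1/(2*8/(19 + 8) + 7177182) = 1/(2*8/27 + 7177182) = 1/(2*8*(1/27) + 7177182) = 1/(16/27 + 7177182) = 1/(193783930/27) = 27/193783930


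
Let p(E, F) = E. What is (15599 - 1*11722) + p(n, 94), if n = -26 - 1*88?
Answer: 3763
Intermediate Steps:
n = -114 (n = -26 - 88 = -114)
(15599 - 1*11722) + p(n, 94) = (15599 - 1*11722) - 114 = (15599 - 11722) - 114 = 3877 - 114 = 3763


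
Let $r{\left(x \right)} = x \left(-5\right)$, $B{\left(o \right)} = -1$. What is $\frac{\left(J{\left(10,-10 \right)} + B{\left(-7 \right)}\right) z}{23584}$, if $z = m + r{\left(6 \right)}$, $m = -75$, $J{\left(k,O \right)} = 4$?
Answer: $- \frac{315}{23584} \approx -0.013357$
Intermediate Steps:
$r{\left(x \right)} = - 5 x$
$z = -105$ ($z = -75 - 30 = -105$)
$\frac{\left(J{\left(10,-10 \right)} + B{\left(-7 \right)}\right) z}{23584} = \frac{\left(4 - 1\right) \left(-105\right)}{23584} = 3 \left(-105\right) \frac{1}{23584} = \left(-315\right) \frac{1}{23584} = - \frac{315}{23584}$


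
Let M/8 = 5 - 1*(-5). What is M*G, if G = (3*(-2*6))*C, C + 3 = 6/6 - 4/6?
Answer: 7680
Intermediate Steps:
M = 80 (M = 8*(5 - 1*(-5)) = 8*(5 + 5) = 8*10 = 80)
C = -8/3 (C = -3 + (6/6 - 4/6) = -3 + (6*(⅙) - 4*⅙) = -3 + (1 - ⅔) = -3 + ⅓ = -8/3 ≈ -2.6667)
G = 96 (G = (3*(-2*6))*(-8/3) = (3*(-12))*(-8/3) = -36*(-8/3) = 96)
M*G = 80*96 = 7680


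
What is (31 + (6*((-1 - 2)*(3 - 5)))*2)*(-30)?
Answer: -3090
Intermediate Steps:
(31 + (6*((-1 - 2)*(3 - 5)))*2)*(-30) = (31 + (6*(-3*(-2)))*2)*(-30) = (31 + (6*6)*2)*(-30) = (31 + 36*2)*(-30) = (31 + 72)*(-30) = 103*(-30) = -3090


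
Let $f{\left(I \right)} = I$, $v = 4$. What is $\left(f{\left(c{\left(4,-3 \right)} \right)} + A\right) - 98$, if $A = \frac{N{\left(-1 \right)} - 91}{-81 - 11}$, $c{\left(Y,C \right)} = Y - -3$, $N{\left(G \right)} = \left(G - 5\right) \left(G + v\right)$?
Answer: $- \frac{8263}{92} \approx -89.815$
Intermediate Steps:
$N{\left(G \right)} = \left(-5 + G\right) \left(4 + G\right)$ ($N{\left(G \right)} = \left(G - 5\right) \left(G + 4\right) = \left(-5 + G\right) \left(4 + G\right)$)
$c{\left(Y,C \right)} = 3 + Y$ ($c{\left(Y,C \right)} = Y + 3 = 3 + Y$)
$A = \frac{109}{92}$ ($A = \frac{\left(-20 + \left(-1\right)^{2} - -1\right) - 91}{-81 - 11} = \frac{\left(-20 + 1 + 1\right) - 91}{-92} = \left(-18 - 91\right) \left(- \frac{1}{92}\right) = \left(-109\right) \left(- \frac{1}{92}\right) = \frac{109}{92} \approx 1.1848$)
$\left(f{\left(c{\left(4,-3 \right)} \right)} + A\right) - 98 = \left(\left(3 + 4\right) + \frac{109}{92}\right) - 98 = \left(7 + \frac{109}{92}\right) - 98 = \frac{753}{92} - 98 = - \frac{8263}{92}$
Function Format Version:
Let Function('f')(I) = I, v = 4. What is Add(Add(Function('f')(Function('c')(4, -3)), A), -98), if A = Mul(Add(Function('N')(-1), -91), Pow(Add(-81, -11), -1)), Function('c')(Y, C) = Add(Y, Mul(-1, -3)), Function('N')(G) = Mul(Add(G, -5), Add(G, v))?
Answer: Rational(-8263, 92) ≈ -89.815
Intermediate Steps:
Function('N')(G) = Mul(Add(-5, G), Add(4, G)) (Function('N')(G) = Mul(Add(G, -5), Add(G, 4)) = Mul(Add(-5, G), Add(4, G)))
Function('c')(Y, C) = Add(3, Y) (Function('c')(Y, C) = Add(Y, 3) = Add(3, Y))
A = Rational(109, 92) (A = Mul(Add(Add(-20, Pow(-1, 2), Mul(-1, -1)), -91), Pow(Add(-81, -11), -1)) = Mul(Add(Add(-20, 1, 1), -91), Pow(-92, -1)) = Mul(Add(-18, -91), Rational(-1, 92)) = Mul(-109, Rational(-1, 92)) = Rational(109, 92) ≈ 1.1848)
Add(Add(Function('f')(Function('c')(4, -3)), A), -98) = Add(Add(Add(3, 4), Rational(109, 92)), -98) = Add(Add(7, Rational(109, 92)), -98) = Add(Rational(753, 92), -98) = Rational(-8263, 92)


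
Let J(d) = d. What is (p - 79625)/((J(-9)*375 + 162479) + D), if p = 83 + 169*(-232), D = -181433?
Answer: 118750/22329 ≈ 5.3182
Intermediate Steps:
p = -39125 (p = 83 - 39208 = -39125)
(p - 79625)/((J(-9)*375 + 162479) + D) = (-39125 - 79625)/((-9*375 + 162479) - 181433) = -118750/((-3375 + 162479) - 181433) = -118750/(159104 - 181433) = -118750/(-22329) = -118750*(-1/22329) = 118750/22329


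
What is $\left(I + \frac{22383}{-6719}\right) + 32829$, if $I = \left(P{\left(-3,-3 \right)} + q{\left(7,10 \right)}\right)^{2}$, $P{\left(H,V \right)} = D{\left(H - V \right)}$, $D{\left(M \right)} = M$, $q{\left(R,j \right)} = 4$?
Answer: $\frac{220663172}{6719} \approx 32842.0$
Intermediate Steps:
$P{\left(H,V \right)} = H - V$
$I = 16$ ($I = \left(\left(-3 - -3\right) + 4\right)^{2} = \left(\left(-3 + 3\right) + 4\right)^{2} = \left(0 + 4\right)^{2} = 4^{2} = 16$)
$\left(I + \frac{22383}{-6719}\right) + 32829 = \left(16 + \frac{22383}{-6719}\right) + 32829 = \left(16 + 22383 \left(- \frac{1}{6719}\right)\right) + 32829 = \left(16 - \frac{22383}{6719}\right) + 32829 = \frac{85121}{6719} + 32829 = \frac{220663172}{6719}$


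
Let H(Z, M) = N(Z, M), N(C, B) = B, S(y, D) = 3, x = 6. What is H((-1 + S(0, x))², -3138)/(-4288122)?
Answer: 523/714687 ≈ 0.00073179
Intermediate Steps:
H(Z, M) = M
H((-1 + S(0, x))², -3138)/(-4288122) = -3138/(-4288122) = -3138*(-1/4288122) = 523/714687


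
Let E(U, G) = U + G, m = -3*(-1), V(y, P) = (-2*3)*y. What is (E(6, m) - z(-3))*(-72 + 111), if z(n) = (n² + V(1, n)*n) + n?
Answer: -585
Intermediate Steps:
V(y, P) = -6*y
m = 3
E(U, G) = G + U
z(n) = n² - 5*n (z(n) = (n² + (-6*1)*n) + n = (n² - 6*n) + n = n² - 5*n)
(E(6, m) - z(-3))*(-72 + 111) = ((3 + 6) - (-3)*(-5 - 3))*(-72 + 111) = (9 - (-3)*(-8))*39 = (9 - 1*24)*39 = (9 - 24)*39 = -15*39 = -585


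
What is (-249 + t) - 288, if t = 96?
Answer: -441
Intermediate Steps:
(-249 + t) - 288 = (-249 + 96) - 288 = -153 - 288 = -441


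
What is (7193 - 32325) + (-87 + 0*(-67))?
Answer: -25219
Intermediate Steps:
(7193 - 32325) + (-87 + 0*(-67)) = -25132 + (-87 + 0) = -25132 - 87 = -25219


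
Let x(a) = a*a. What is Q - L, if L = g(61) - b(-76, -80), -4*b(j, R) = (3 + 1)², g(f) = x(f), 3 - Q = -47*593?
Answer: 24149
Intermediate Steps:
x(a) = a²
Q = 27874 (Q = 3 - (-47)*593 = 3 - 1*(-27871) = 3 + 27871 = 27874)
g(f) = f²
b(j, R) = -4 (b(j, R) = -(3 + 1)²/4 = -¼*4² = -¼*16 = -4)
L = 3725 (L = 61² - 1*(-4) = 3721 + 4 = 3725)
Q - L = 27874 - 1*3725 = 27874 - 3725 = 24149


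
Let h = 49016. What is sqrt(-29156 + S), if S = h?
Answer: 2*sqrt(4965) ≈ 140.93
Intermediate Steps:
S = 49016
sqrt(-29156 + S) = sqrt(-29156 + 49016) = sqrt(19860) = 2*sqrt(4965)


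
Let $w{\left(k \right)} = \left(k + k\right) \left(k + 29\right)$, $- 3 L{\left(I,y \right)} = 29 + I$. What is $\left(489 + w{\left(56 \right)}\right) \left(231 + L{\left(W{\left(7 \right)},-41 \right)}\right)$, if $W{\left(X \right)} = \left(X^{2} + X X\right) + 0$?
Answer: $\frac{5665094}{3} \approx 1.8884 \cdot 10^{6}$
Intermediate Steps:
$W{\left(X \right)} = 2 X^{2}$ ($W{\left(X \right)} = \left(X^{2} + X^{2}\right) + 0 = 2 X^{2} + 0 = 2 X^{2}$)
$L{\left(I,y \right)} = - \frac{29}{3} - \frac{I}{3}$ ($L{\left(I,y \right)} = - \frac{29 + I}{3} = - \frac{29}{3} - \frac{I}{3}$)
$w{\left(k \right)} = 2 k \left(29 + k\right)$
$\left(489 + w{\left(56 \right)}\right) \left(231 + L{\left(W{\left(7 \right)},-41 \right)}\right) = \left(489 + 2 \cdot 56 \left(29 + 56\right)\right) \left(231 - \left(\frac{29}{3} + \frac{2 \cdot 7^{2}}{3}\right)\right) = \left(489 + 2 \cdot 56 \cdot 85\right) \left(231 - \left(\frac{29}{3} + \frac{2 \cdot 49}{3}\right)\right) = \left(489 + 9520\right) \left(231 - \frac{127}{3}\right) = 10009 \left(231 - \frac{127}{3}\right) = 10009 \cdot \frac{566}{3} = \frac{5665094}{3}$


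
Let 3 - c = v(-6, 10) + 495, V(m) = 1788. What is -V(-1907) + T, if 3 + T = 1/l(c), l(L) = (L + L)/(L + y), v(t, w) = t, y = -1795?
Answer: -1738571/972 ≈ -1788.7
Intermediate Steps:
c = -486 (c = 3 - (-6 + 495) = 3 - 1*489 = 3 - 489 = -486)
l(L) = 2*L/(-1795 + L) (l(L) = (L + L)/(L - 1795) = (2*L)/(-1795 + L) = 2*L/(-1795 + L))
T = -635/972 (T = -3 + 1/(2*(-486)/(-1795 - 486)) = -3 + 1/(2*(-486)/(-2281)) = -3 + 1/(2*(-486)*(-1/2281)) = -3 + 1/(972/2281) = -3 + 2281/972 = -635/972 ≈ -0.65329)
-V(-1907) + T = -1*1788 - 635/972 = -1788 - 635/972 = -1738571/972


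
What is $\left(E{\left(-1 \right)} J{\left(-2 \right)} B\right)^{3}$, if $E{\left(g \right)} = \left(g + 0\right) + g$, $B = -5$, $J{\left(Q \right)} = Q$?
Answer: $-8000$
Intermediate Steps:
$E{\left(g \right)} = 2 g$ ($E{\left(g \right)} = g + g = 2 g$)
$\left(E{\left(-1 \right)} J{\left(-2 \right)} B\right)^{3} = \left(2 \left(-1\right) \left(-2\right) \left(-5\right)\right)^{3} = \left(\left(-2\right) \left(-2\right) \left(-5\right)\right)^{3} = \left(4 \left(-5\right)\right)^{3} = \left(-20\right)^{3} = -8000$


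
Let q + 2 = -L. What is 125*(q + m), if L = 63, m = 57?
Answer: -1000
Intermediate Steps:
q = -65 (q = -2 - 1*63 = -2 - 63 = -65)
125*(q + m) = 125*(-65 + 57) = 125*(-8) = -1000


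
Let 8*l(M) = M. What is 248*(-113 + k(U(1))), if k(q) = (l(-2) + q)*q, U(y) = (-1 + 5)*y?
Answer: -24304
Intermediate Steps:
U(y) = 4*y
l(M) = M/8
k(q) = q*(-¼ + q) (k(q) = ((⅛)*(-2) + q)*q = (-¼ + q)*q = q*(-¼ + q))
248*(-113 + k(U(1))) = 248*(-113 + (4*1)*(-¼ + 4*1)) = 248*(-113 + 4*(-¼ + 4)) = 248*(-113 + 4*(15/4)) = 248*(-113 + 15) = 248*(-98) = -24304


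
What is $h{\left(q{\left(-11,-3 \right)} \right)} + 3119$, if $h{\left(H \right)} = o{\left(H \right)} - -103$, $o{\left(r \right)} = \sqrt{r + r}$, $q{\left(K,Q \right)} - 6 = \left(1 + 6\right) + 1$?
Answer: $3222 + 2 \sqrt{7} \approx 3227.3$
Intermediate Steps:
$q{\left(K,Q \right)} = 14$ ($q{\left(K,Q \right)} = 6 + \left(\left(1 + 6\right) + 1\right) = 6 + \left(7 + 1\right) = 6 + 8 = 14$)
$o{\left(r \right)} = \sqrt{2} \sqrt{r}$ ($o{\left(r \right)} = \sqrt{2 r} = \sqrt{2} \sqrt{r}$)
$h{\left(H \right)} = 103 + \sqrt{2} \sqrt{H}$ ($h{\left(H \right)} = \sqrt{2} \sqrt{H} - -103 = \sqrt{2} \sqrt{H} + 103 = 103 + \sqrt{2} \sqrt{H}$)
$h{\left(q{\left(-11,-3 \right)} \right)} + 3119 = \left(103 + \sqrt{2} \sqrt{14}\right) + 3119 = \left(103 + 2 \sqrt{7}\right) + 3119 = 3222 + 2 \sqrt{7}$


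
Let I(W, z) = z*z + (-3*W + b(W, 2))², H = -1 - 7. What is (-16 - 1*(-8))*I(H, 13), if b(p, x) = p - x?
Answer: -2920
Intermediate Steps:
H = -8
I(W, z) = z² + (-2 - 2*W)² (I(W, z) = z*z + (-3*W + (W - 1*2))² = z² + (-3*W + (W - 2))² = z² + (-3*W + (-2 + W))² = z² + (-2 - 2*W)²)
(-16 - 1*(-8))*I(H, 13) = (-16 - 1*(-8))*(13² + 4*(1 - 8)²) = (-16 + 8)*(169 + 4*(-7)²) = -8*(169 + 4*49) = -8*(169 + 196) = -8*365 = -2920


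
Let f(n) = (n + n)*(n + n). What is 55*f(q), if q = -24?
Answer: 126720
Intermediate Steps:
f(n) = 4*n² (f(n) = (2*n)*(2*n) = 4*n²)
55*f(q) = 55*(4*(-24)²) = 55*(4*576) = 55*2304 = 126720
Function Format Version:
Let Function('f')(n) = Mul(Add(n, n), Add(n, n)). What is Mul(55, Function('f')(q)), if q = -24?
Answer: 126720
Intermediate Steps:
Function('f')(n) = Mul(4, Pow(n, 2)) (Function('f')(n) = Mul(Mul(2, n), Mul(2, n)) = Mul(4, Pow(n, 2)))
Mul(55, Function('f')(q)) = Mul(55, Mul(4, Pow(-24, 2))) = Mul(55, Mul(4, 576)) = Mul(55, 2304) = 126720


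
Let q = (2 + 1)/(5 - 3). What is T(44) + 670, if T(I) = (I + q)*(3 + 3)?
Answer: 943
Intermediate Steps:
q = 3/2 ≈ 1.5000
T(I) = 9 + 6*I (T(I) = (I + 3/2)*(3 + 3) = (3/2 + I)*6 = 9 + 6*I)
T(44) + 670 = (9 + 6*44) + 670 = (9 + 264) + 670 = 273 + 670 = 943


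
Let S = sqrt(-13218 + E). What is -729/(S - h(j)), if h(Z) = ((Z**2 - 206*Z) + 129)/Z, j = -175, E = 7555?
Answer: -8522520300/4636203791 + 22325625*I*sqrt(5663)/4636203791 ≈ -1.8383 + 0.36238*I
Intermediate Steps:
h(Z) = (129 + Z**2 - 206*Z)/Z
S = I*sqrt(5663) (S = sqrt(-13218 + 7555) = sqrt(-5663) = I*sqrt(5663) ≈ 75.253*I)
-729/(S - h(j)) = -729/(I*sqrt(5663) - (-206 - 175 + 129/(-175))) = -729/(I*sqrt(5663) - (-206 - 175 + 129*(-1/175))) = -729/(I*sqrt(5663) - (-206 - 175 - 129/175)) = -729/(I*sqrt(5663) - 1*(-66804/175)) = -729/(I*sqrt(5663) + 66804/175) = -729/(66804/175 + I*sqrt(5663))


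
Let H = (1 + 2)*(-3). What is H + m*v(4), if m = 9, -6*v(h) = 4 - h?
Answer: -9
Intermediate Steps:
v(h) = -⅔ + h/6 (v(h) = -(4 - h)/6 = -⅔ + h/6)
H = -9 (H = 3*(-3) = -9)
H + m*v(4) = -9 + 9*(-⅔ + (⅙)*4) = -9 + 9*(-⅔ + ⅔) = -9 + 9*0 = -9 + 0 = -9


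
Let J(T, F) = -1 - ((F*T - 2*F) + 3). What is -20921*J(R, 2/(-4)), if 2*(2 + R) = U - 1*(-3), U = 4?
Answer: 355657/4 ≈ 88914.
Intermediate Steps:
R = 3/2 (R = -2 + (4 - 1*(-3))/2 = -2 + (4 + 3)/2 = -2 + (1/2)*7 = -2 + 7/2 = 3/2 ≈ 1.5000)
J(T, F) = -4 + 2*F - F*T (J(T, F) = -1 - ((-2*F + F*T) + 3) = -1 - (3 - 2*F + F*T) = -1 + (-3 + 2*F - F*T) = -4 + 2*F - F*T)
-20921*J(R, 2/(-4)) = -20921*(-4 + 2*(2/(-4)) - 1*2/(-4)*3/2) = -20921*(-4 + 2*(2*(-1/4)) - 1*2*(-1/4)*3/2) = -20921*(-4 + 2*(-1/2) - 1*(-1/2)*3/2) = -20921*(-4 - 1 + 3/4) = -20921*(-17/4) = 355657/4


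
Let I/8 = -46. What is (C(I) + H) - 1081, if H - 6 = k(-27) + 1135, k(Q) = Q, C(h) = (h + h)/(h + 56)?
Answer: 1379/39 ≈ 35.359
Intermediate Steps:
I = -368 (I = 8*(-46) = -368)
C(h) = 2*h/(56 + h) (C(h) = (2*h)/(56 + h) = 2*h/(56 + h))
H = 1114 (H = 6 + (-27 + 1135) = 6 + 1108 = 1114)
(C(I) + H) - 1081 = (2*(-368)/(56 - 368) + 1114) - 1081 = (2*(-368)/(-312) + 1114) - 1081 = (2*(-368)*(-1/312) + 1114) - 1081 = (92/39 + 1114) - 1081 = 43538/39 - 1081 = 1379/39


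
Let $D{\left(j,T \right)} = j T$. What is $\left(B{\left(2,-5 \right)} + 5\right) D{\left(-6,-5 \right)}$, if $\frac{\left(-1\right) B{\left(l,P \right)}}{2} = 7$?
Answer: $-270$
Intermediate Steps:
$B{\left(l,P \right)} = -14$ ($B{\left(l,P \right)} = \left(-2\right) 7 = -14$)
$D{\left(j,T \right)} = T j$
$\left(B{\left(2,-5 \right)} + 5\right) D{\left(-6,-5 \right)} = \left(-14 + 5\right) \left(\left(-5\right) \left(-6\right)\right) = \left(-9\right) 30 = -270$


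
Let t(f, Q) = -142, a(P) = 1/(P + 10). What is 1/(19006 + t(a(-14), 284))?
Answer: 1/18864 ≈ 5.3011e-5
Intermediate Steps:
a(P) = 1/(10 + P)
1/(19006 + t(a(-14), 284)) = 1/(19006 - 142) = 1/18864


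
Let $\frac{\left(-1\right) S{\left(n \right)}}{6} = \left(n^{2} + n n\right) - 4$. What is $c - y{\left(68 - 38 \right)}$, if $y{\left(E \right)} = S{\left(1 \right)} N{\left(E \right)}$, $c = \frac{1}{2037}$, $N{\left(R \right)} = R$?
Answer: $- \frac{733319}{2037} \approx -360.0$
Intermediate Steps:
$S{\left(n \right)} = 24 - 12 n^{2}$ ($S{\left(n \right)} = - 6 \left(\left(n^{2} + n n\right) - 4\right) = - 6 \left(\left(n^{2} + n^{2}\right) - 4\right) = - 6 \left(2 n^{2} - 4\right) = - 6 \left(-4 + 2 n^{2}\right) = 24 - 12 n^{2}$)
$c = \frac{1}{2037} \approx 0.00049092$
$y{\left(E \right)} = 12 E$ ($y{\left(E \right)} = \left(24 - 12 \cdot 1^{2}\right) E = \left(24 - 12\right) E = 12 E$)
$c - y{\left(68 - 38 \right)} = \frac{1}{2037} - 12 \left(68 - 38\right) = \frac{1}{2037} - 12 \cdot 30 = \frac{1}{2037} - 360 = - \frac{733319}{2037}$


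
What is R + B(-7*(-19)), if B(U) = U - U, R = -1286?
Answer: -1286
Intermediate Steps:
B(U) = 0
R + B(-7*(-19)) = -1286 + 0 = -1286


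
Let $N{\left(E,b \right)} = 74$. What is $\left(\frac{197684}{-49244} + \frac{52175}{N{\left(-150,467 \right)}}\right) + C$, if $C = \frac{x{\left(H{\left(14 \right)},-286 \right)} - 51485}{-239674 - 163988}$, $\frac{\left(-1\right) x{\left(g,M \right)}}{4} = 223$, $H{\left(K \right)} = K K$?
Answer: $\frac{21487852620890}{30645144439} \approx 701.18$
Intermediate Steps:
$H{\left(K \right)} = K^{2}$
$x{\left(g,M \right)} = -892$ ($x{\left(g,M \right)} = \left(-4\right) 223 = -892$)
$C = \frac{17459}{134554}$ ($C = \frac{-892 - 51485}{-239674 - 163988} = - \frac{52377}{-403662} = \left(-52377\right) \left(- \frac{1}{403662}\right) = \frac{17459}{134554} \approx 0.12975$)
$\left(\frac{197684}{-49244} + \frac{52175}{N{\left(-150,467 \right)}}\right) + C = \left(\frac{197684}{-49244} + \frac{52175}{74}\right) + \frac{17459}{134554} = \left(197684 \left(- \frac{1}{49244}\right) + 52175 \cdot \frac{1}{74}\right) + \frac{17459}{134554} = \left(- \frac{49421}{12311} + \frac{52175}{74}\right) + \frac{17459}{134554} = \frac{638669271}{911014} + \frac{17459}{134554} = \frac{21487852620890}{30645144439}$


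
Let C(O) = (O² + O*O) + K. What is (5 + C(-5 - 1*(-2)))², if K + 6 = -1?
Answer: 256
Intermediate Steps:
K = -7 (K = -6 - 1 = -7)
C(O) = -7 + 2*O² (C(O) = (O² + O*O) - 7 = (O² + O²) - 7 = 2*O² - 7 = -7 + 2*O²)
(5 + C(-5 - 1*(-2)))² = (5 + (-7 + 2*(-5 - 1*(-2))²))² = (5 + (-7 + 2*(-5 + 2)²))² = (5 + (-7 + 2*(-3)²))² = (5 + (-7 + 2*9))² = (5 + (-7 + 18))² = (5 + 11)² = 16² = 256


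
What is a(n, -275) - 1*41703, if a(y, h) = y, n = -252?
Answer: -41955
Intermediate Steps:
a(n, -275) - 1*41703 = -252 - 1*41703 = -252 - 41703 = -41955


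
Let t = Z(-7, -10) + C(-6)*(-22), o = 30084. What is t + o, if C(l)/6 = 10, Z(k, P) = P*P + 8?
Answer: 28872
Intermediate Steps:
Z(k, P) = 8 + P² (Z(k, P) = P² + 8 = 8 + P²)
C(l) = 60 (C(l) = 6*10 = 60)
t = -1212 (t = (8 + (-10)²) + 60*(-22) = (8 + 100) - 1320 = 108 - 1320 = -1212)
t + o = -1212 + 30084 = 28872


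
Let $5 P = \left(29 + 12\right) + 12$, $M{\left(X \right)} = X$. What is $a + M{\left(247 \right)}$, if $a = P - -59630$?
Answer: $\frac{299438}{5} \approx 59888.0$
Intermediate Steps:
$P = \frac{53}{5}$ ($P = \frac{\left(29 + 12\right) + 12}{5} = \frac{41 + 12}{5} = \frac{1}{5} \cdot 53 = \frac{53}{5} \approx 10.6$)
$a = \frac{298203}{5}$ ($a = \frac{53}{5} - -59630 = \frac{53}{5} + 59630 = \frac{298203}{5} \approx 59641.0$)
$a + M{\left(247 \right)} = \frac{298203}{5} + 247 = \frac{299438}{5}$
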